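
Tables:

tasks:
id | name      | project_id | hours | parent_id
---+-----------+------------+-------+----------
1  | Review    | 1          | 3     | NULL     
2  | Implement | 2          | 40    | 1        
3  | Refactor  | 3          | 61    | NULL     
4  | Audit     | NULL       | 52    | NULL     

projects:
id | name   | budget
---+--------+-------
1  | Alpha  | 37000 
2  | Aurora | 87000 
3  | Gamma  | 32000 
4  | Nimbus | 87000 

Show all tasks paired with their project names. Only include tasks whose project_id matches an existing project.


INNER JOIN keeps only tasks rows whose project_id matches an id in projects. Walk through each task:
  - task 1 (Review): project_id=1 -> matches Alpha
  - task 2 (Implement): project_id=2 -> matches Aurora
  - task 3 (Refactor): project_id=3 -> matches Gamma
  - task 4 (Audit): project_id=NULL, no match -> dropped
So 1 of 4 rows is dropped.

SQL:
SELECT a.name, b.name AS project
FROM tasks a
INNER JOIN projects b ON a.project_id = b.id

Result:
name      | project
----------+--------
Review    | Alpha  
Implement | Aurora 
Refactor  | Gamma  


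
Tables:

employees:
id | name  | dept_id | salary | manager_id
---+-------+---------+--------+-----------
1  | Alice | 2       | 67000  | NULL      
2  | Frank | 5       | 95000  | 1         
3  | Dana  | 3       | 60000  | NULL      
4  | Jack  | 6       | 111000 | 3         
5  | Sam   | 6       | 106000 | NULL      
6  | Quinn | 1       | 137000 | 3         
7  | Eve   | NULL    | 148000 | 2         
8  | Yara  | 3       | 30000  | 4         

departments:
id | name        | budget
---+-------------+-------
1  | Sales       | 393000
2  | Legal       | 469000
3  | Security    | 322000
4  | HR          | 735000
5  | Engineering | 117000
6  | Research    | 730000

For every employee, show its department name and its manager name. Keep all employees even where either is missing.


Two LEFT JOINs from the same base table employees: one to departments via dept_id, one to employees itself via manager_id. Both are LEFT so every employee is preserved.
Match against departments:
  - employee 1 (Alice): dept_id=2 -> matches Legal
  - employee 2 (Frank): dept_id=5 -> matches Engineering
  - employee 3 (Dana): dept_id=3 -> matches Security
  - employee 4 (Jack): dept_id=6 -> matches Research
  - employee 5 (Sam): dept_id=6 -> matches Research
  - employee 6 (Quinn): dept_id=1 -> matches Sales
  - employee 7 (Eve): dept_id=NULL, no match -> kept with NULL
  - employee 8 (Yara): dept_id=3 -> matches Security
Match against employees (self):
  - employee 1 (Alice): manager_id=NULL -> NULL
  - employee 2 (Frank): manager_id=1 -> Alice
  - employee 3 (Dana): manager_id=NULL -> NULL
  - employee 4 (Jack): manager_id=3 -> Dana
  - employee 5 (Sam): manager_id=NULL -> NULL
  - employee 6 (Quinn): manager_id=3 -> Dana
  - employee 7 (Eve): manager_id=2 -> Frank
  - employee 8 (Yara): manager_id=4 -> Jack

SQL:
SELECT a.name, b.name AS department, c.name AS manager
FROM employees a
LEFT JOIN departments b ON a.dept_id = b.id
LEFT JOIN employees c ON a.manager_id = c.id

Result:
name  | department  | manager
------+-------------+--------
Alice | Legal       | NULL   
Frank | Engineering | Alice  
Dana  | Security    | NULL   
Jack  | Research    | Dana   
Sam   | Research    | NULL   
Quinn | Sales       | Dana   
Eve   | NULL        | Frank  
Yara  | Security    | Jack   


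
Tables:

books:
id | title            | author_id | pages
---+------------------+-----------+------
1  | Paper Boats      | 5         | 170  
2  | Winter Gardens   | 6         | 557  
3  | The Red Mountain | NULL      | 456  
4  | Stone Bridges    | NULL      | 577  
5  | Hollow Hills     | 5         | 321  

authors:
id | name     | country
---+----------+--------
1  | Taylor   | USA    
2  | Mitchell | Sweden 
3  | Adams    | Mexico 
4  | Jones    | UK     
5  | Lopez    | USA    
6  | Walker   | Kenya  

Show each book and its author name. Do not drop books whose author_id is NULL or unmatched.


LEFT JOIN keeps every row from books (the left table); where author_id has no match in authors, the author columns become NULL. Walk through each book:
  - book 1 (Paper Boats): author_id=5 -> matches Lopez
  - book 2 (Winter Gardens): author_id=6 -> matches Walker
  - book 3 (The Red Mountain): author_id=NULL, no match -> kept with NULL
  - book 4 (Stone Bridges): author_id=NULL, no match -> kept with NULL
  - book 5 (Hollow Hills): author_id=5 -> matches Lopez
All 5 rows appear; 2 have NULL author.

SQL:
SELECT a.title, b.name AS author
FROM books a
LEFT JOIN authors b ON a.author_id = b.id

Result:
title            | author
-----------------+-------
Paper Boats      | Lopez 
Winter Gardens   | Walker
The Red Mountain | NULL  
Stone Bridges    | NULL  
Hollow Hills     | Lopez 


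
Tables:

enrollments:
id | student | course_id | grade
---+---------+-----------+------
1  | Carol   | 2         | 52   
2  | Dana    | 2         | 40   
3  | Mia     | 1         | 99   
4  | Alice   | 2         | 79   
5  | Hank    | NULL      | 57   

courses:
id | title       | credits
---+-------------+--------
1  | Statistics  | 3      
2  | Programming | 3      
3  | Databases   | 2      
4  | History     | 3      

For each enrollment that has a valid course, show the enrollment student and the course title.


INNER JOIN keeps only enrollments rows whose course_id matches an id in courses. Walk through each enrollment:
  - enrollment 1 (Carol): course_id=2 -> matches Programming
  - enrollment 2 (Dana): course_id=2 -> matches Programming
  - enrollment 3 (Mia): course_id=1 -> matches Statistics
  - enrollment 4 (Alice): course_id=2 -> matches Programming
  - enrollment 5 (Hank): course_id=NULL, no match -> dropped
So 1 of 5 rows is dropped.

SQL:
SELECT a.student, b.title AS course
FROM enrollments a
INNER JOIN courses b ON a.course_id = b.id

Result:
student | course     
--------+------------
Carol   | Programming
Dana    | Programming
Mia     | Statistics 
Alice   | Programming


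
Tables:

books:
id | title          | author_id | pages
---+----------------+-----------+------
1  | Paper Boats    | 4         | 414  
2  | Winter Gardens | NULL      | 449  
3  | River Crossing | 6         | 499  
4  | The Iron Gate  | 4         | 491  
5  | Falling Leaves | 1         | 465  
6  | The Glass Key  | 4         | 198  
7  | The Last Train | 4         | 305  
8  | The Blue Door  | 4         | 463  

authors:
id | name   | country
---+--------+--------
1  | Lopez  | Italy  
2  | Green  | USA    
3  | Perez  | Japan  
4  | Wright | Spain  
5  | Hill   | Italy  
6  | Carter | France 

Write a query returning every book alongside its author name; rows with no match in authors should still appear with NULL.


LEFT JOIN keeps every row from books (the left table); where author_id has no match in authors, the author columns become NULL. Walk through each book:
  - book 1 (Paper Boats): author_id=4 -> matches Wright
  - book 2 (Winter Gardens): author_id=NULL, no match -> kept with NULL
  - book 3 (River Crossing): author_id=6 -> matches Carter
  - book 4 (The Iron Gate): author_id=4 -> matches Wright
  - book 5 (Falling Leaves): author_id=1 -> matches Lopez
  - book 6 (The Glass Key): author_id=4 -> matches Wright
  - book 7 (The Last Train): author_id=4 -> matches Wright
  - book 8 (The Blue Door): author_id=4 -> matches Wright
All 8 rows appear; 1 has NULL author.

SQL:
SELECT a.title, b.name AS author
FROM books a
LEFT JOIN authors b ON a.author_id = b.id

Result:
title          | author
---------------+-------
Paper Boats    | Wright
Winter Gardens | NULL  
River Crossing | Carter
The Iron Gate  | Wright
Falling Leaves | Lopez 
The Glass Key  | Wright
The Last Train | Wright
The Blue Door  | Wright


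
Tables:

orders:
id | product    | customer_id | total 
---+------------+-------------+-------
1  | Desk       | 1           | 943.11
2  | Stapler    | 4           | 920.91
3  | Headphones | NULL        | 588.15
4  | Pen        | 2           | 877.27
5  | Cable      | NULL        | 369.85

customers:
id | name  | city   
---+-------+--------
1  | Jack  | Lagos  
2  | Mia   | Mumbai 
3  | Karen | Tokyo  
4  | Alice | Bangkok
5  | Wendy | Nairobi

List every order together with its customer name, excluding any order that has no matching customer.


INNER JOIN keeps only orders rows whose customer_id matches an id in customers. Walk through each order:
  - order 1 (Desk): customer_id=1 -> matches Jack
  - order 2 (Stapler): customer_id=4 -> matches Alice
  - order 3 (Headphones): customer_id=NULL, no match -> dropped
  - order 4 (Pen): customer_id=2 -> matches Mia
  - order 5 (Cable): customer_id=NULL, no match -> dropped
So 2 of 5 rows are dropped.

SQL:
SELECT a.product, b.name AS customer
FROM orders a
INNER JOIN customers b ON a.customer_id = b.id

Result:
product | customer
--------+---------
Desk    | Jack    
Stapler | Alice   
Pen     | Mia     


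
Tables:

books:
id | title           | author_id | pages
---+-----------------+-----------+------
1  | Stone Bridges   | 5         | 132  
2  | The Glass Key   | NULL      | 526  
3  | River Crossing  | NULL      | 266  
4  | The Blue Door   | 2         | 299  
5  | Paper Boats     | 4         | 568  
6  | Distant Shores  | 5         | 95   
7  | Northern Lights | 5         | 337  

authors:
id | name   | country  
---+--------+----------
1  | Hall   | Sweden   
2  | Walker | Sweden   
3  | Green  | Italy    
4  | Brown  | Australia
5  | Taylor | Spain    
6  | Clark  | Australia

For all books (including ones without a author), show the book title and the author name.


LEFT JOIN keeps every row from books (the left table); where author_id has no match in authors, the author columns become NULL. Walk through each book:
  - book 1 (Stone Bridges): author_id=5 -> matches Taylor
  - book 2 (The Glass Key): author_id=NULL, no match -> kept with NULL
  - book 3 (River Crossing): author_id=NULL, no match -> kept with NULL
  - book 4 (The Blue Door): author_id=2 -> matches Walker
  - book 5 (Paper Boats): author_id=4 -> matches Brown
  - book 6 (Distant Shores): author_id=5 -> matches Taylor
  - book 7 (Northern Lights): author_id=5 -> matches Taylor
All 7 rows appear; 2 have NULL author.

SQL:
SELECT a.title, b.name AS author
FROM books a
LEFT JOIN authors b ON a.author_id = b.id

Result:
title           | author
----------------+-------
Stone Bridges   | Taylor
The Glass Key   | NULL  
River Crossing  | NULL  
The Blue Door   | Walker
Paper Boats     | Brown 
Distant Shores  | Taylor
Northern Lights | Taylor


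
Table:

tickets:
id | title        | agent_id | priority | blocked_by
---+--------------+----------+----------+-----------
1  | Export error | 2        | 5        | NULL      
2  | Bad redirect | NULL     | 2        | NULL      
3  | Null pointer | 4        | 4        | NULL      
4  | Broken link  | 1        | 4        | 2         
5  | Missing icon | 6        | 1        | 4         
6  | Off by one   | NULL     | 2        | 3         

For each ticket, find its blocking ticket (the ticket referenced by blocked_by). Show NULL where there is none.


This is a self-join: tickets is joined to a second copy of itself, matching each row's blocked_by to another row's id. Use LEFT JOIN so rows with blocked_by=NULL are kept.
  - ticket 1 (Export error): blocked_by=NULL -> NULL
  - ticket 2 (Bad redirect): blocked_by=NULL -> NULL
  - ticket 3 (Null pointer): blocked_by=NULL -> NULL
  - ticket 4 (Broken link): blocked_by=2 -> Bad redirect
  - ticket 5 (Missing icon): blocked_by=4 -> Broken link
  - ticket 6 (Off by one): blocked_by=3 -> Null pointer

SQL:
SELECT a.title AS item, b.title AS blocked_by
FROM tickets a
LEFT JOIN tickets b ON a.blocked_by = b.id

Result:
item         | blocked_by  
-------------+-------------
Export error | NULL        
Bad redirect | NULL        
Null pointer | NULL        
Broken link  | Bad redirect
Missing icon | Broken link 
Off by one   | Null pointer


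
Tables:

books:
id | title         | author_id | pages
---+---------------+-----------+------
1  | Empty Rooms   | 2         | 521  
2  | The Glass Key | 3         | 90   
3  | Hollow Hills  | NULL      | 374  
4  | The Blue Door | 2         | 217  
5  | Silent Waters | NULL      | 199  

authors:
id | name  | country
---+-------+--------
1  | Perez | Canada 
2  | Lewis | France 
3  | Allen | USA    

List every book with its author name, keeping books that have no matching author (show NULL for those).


LEFT JOIN keeps every row from books (the left table); where author_id has no match in authors, the author columns become NULL. Walk through each book:
  - book 1 (Empty Rooms): author_id=2 -> matches Lewis
  - book 2 (The Glass Key): author_id=3 -> matches Allen
  - book 3 (Hollow Hills): author_id=NULL, no match -> kept with NULL
  - book 4 (The Blue Door): author_id=2 -> matches Lewis
  - book 5 (Silent Waters): author_id=NULL, no match -> kept with NULL
All 5 rows appear; 2 have NULL author.

SQL:
SELECT a.title, b.name AS author
FROM books a
LEFT JOIN authors b ON a.author_id = b.id

Result:
title         | author
--------------+-------
Empty Rooms   | Lewis 
The Glass Key | Allen 
Hollow Hills  | NULL  
The Blue Door | Lewis 
Silent Waters | NULL  


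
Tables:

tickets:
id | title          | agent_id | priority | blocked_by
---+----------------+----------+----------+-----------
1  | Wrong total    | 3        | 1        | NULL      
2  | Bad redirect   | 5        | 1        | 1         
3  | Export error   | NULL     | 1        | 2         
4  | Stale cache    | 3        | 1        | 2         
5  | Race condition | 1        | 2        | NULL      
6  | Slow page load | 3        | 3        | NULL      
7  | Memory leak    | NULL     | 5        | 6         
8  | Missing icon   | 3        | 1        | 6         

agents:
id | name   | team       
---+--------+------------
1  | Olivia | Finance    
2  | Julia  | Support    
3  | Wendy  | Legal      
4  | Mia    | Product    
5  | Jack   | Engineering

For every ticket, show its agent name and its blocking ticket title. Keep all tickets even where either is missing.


Two LEFT JOINs from the same base table tickets: one to agents via agent_id, one to tickets itself via blocked_by. Both are LEFT so every ticket is preserved.
Match against agents:
  - ticket 1 (Wrong total): agent_id=3 -> matches Wendy
  - ticket 2 (Bad redirect): agent_id=5 -> matches Jack
  - ticket 3 (Export error): agent_id=NULL, no match -> kept with NULL
  - ticket 4 (Stale cache): agent_id=3 -> matches Wendy
  - ticket 5 (Race condition): agent_id=1 -> matches Olivia
  - ticket 6 (Slow page load): agent_id=3 -> matches Wendy
  - ticket 7 (Memory leak): agent_id=NULL, no match -> kept with NULL
  - ticket 8 (Missing icon): agent_id=3 -> matches Wendy
Match against tickets (self):
  - ticket 1 (Wrong total): blocked_by=NULL -> NULL
  - ticket 2 (Bad redirect): blocked_by=1 -> Wrong total
  - ticket 3 (Export error): blocked_by=2 -> Bad redirect
  - ticket 4 (Stale cache): blocked_by=2 -> Bad redirect
  - ticket 5 (Race condition): blocked_by=NULL -> NULL
  - ticket 6 (Slow page load): blocked_by=NULL -> NULL
  - ticket 7 (Memory leak): blocked_by=6 -> Slow page load
  - ticket 8 (Missing icon): blocked_by=6 -> Slow page load

SQL:
SELECT a.title, b.name AS agent, c.title AS blocked_by
FROM tickets a
LEFT JOIN agents b ON a.agent_id = b.id
LEFT JOIN tickets c ON a.blocked_by = c.id

Result:
title          | agent  | blocked_by    
---------------+--------+---------------
Wrong total    | Wendy  | NULL          
Bad redirect   | Jack   | Wrong total   
Export error   | NULL   | Bad redirect  
Stale cache    | Wendy  | Bad redirect  
Race condition | Olivia | NULL          
Slow page load | Wendy  | NULL          
Memory leak    | NULL   | Slow page load
Missing icon   | Wendy  | Slow page load


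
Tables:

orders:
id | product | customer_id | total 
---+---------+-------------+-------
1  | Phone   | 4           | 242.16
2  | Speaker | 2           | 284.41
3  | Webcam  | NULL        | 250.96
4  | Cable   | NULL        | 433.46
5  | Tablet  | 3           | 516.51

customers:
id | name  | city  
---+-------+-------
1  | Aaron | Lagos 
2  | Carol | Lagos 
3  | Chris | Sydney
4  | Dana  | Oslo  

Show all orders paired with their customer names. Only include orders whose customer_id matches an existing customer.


INNER JOIN keeps only orders rows whose customer_id matches an id in customers. Walk through each order:
  - order 1 (Phone): customer_id=4 -> matches Dana
  - order 2 (Speaker): customer_id=2 -> matches Carol
  - order 3 (Webcam): customer_id=NULL, no match -> dropped
  - order 4 (Cable): customer_id=NULL, no match -> dropped
  - order 5 (Tablet): customer_id=3 -> matches Chris
So 2 of 5 rows are dropped.

SQL:
SELECT a.product, b.name AS customer
FROM orders a
INNER JOIN customers b ON a.customer_id = b.id

Result:
product | customer
--------+---------
Phone   | Dana    
Speaker | Carol   
Tablet  | Chris   


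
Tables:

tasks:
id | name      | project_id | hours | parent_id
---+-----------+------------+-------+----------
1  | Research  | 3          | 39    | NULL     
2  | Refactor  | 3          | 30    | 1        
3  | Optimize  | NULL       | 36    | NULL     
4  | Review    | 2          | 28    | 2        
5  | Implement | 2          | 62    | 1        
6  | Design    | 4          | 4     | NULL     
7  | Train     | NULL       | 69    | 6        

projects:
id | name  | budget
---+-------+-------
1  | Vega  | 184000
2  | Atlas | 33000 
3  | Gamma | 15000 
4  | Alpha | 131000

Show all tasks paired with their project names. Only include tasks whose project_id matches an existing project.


INNER JOIN keeps only tasks rows whose project_id matches an id in projects. Walk through each task:
  - task 1 (Research): project_id=3 -> matches Gamma
  - task 2 (Refactor): project_id=3 -> matches Gamma
  - task 3 (Optimize): project_id=NULL, no match -> dropped
  - task 4 (Review): project_id=2 -> matches Atlas
  - task 5 (Implement): project_id=2 -> matches Atlas
  - task 6 (Design): project_id=4 -> matches Alpha
  - task 7 (Train): project_id=NULL, no match -> dropped
So 2 of 7 rows are dropped.

SQL:
SELECT a.name, b.name AS project
FROM tasks a
INNER JOIN projects b ON a.project_id = b.id

Result:
name      | project
----------+--------
Research  | Gamma  
Refactor  | Gamma  
Review    | Atlas  
Implement | Atlas  
Design    | Alpha  


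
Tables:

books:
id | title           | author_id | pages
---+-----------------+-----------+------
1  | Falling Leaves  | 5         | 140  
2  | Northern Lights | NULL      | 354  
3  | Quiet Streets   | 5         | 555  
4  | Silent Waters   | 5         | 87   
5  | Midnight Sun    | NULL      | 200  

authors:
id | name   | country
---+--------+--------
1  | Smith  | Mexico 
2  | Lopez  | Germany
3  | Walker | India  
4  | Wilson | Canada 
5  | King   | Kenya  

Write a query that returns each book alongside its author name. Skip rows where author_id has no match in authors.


INNER JOIN keeps only books rows whose author_id matches an id in authors. Walk through each book:
  - book 1 (Falling Leaves): author_id=5 -> matches King
  - book 2 (Northern Lights): author_id=NULL, no match -> dropped
  - book 3 (Quiet Streets): author_id=5 -> matches King
  - book 4 (Silent Waters): author_id=5 -> matches King
  - book 5 (Midnight Sun): author_id=NULL, no match -> dropped
So 2 of 5 rows are dropped.

SQL:
SELECT a.title, b.name AS author
FROM books a
INNER JOIN authors b ON a.author_id = b.id

Result:
title          | author
---------------+-------
Falling Leaves | King  
Quiet Streets  | King  
Silent Waters  | King  


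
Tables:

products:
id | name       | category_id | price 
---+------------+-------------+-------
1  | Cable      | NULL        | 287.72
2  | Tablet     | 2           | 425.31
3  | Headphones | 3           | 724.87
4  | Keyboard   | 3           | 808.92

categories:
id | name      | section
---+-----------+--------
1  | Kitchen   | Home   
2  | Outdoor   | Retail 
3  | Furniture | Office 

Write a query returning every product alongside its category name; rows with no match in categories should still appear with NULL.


LEFT JOIN keeps every row from products (the left table); where category_id has no match in categories, the category columns become NULL. Walk through each product:
  - product 1 (Cable): category_id=NULL, no match -> kept with NULL
  - product 2 (Tablet): category_id=2 -> matches Outdoor
  - product 3 (Headphones): category_id=3 -> matches Furniture
  - product 4 (Keyboard): category_id=3 -> matches Furniture
All 4 rows appear; 1 has NULL category.

SQL:
SELECT a.name, b.name AS category
FROM products a
LEFT JOIN categories b ON a.category_id = b.id

Result:
name       | category 
-----------+----------
Cable      | NULL     
Tablet     | Outdoor  
Headphones | Furniture
Keyboard   | Furniture


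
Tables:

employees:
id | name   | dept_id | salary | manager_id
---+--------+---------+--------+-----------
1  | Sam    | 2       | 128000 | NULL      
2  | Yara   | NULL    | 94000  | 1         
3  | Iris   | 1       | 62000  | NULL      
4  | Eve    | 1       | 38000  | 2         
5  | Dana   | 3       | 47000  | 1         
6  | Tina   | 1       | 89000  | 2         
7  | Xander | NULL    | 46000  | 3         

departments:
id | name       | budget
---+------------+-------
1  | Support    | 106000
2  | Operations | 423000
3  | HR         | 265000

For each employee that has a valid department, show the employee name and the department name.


INNER JOIN keeps only employees rows whose dept_id matches an id in departments. Walk through each employee:
  - employee 1 (Sam): dept_id=2 -> matches Operations
  - employee 2 (Yara): dept_id=NULL, no match -> dropped
  - employee 3 (Iris): dept_id=1 -> matches Support
  - employee 4 (Eve): dept_id=1 -> matches Support
  - employee 5 (Dana): dept_id=3 -> matches HR
  - employee 6 (Tina): dept_id=1 -> matches Support
  - employee 7 (Xander): dept_id=NULL, no match -> dropped
So 2 of 7 rows are dropped.

SQL:
SELECT a.name, b.name AS department
FROM employees a
INNER JOIN departments b ON a.dept_id = b.id

Result:
name | department
-----+-----------
Sam  | Operations
Iris | Support   
Eve  | Support   
Dana | HR        
Tina | Support   


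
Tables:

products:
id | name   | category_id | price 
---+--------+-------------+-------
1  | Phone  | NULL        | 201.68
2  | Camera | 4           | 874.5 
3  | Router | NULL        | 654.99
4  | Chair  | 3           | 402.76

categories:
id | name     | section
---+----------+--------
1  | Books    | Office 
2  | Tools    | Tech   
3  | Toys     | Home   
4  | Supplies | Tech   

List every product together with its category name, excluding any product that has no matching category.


INNER JOIN keeps only products rows whose category_id matches an id in categories. Walk through each product:
  - product 1 (Phone): category_id=NULL, no match -> dropped
  - product 2 (Camera): category_id=4 -> matches Supplies
  - product 3 (Router): category_id=NULL, no match -> dropped
  - product 4 (Chair): category_id=3 -> matches Toys
So 2 of 4 rows are dropped.

SQL:
SELECT a.name, b.name AS category
FROM products a
INNER JOIN categories b ON a.category_id = b.id

Result:
name   | category
-------+---------
Camera | Supplies
Chair  | Toys    


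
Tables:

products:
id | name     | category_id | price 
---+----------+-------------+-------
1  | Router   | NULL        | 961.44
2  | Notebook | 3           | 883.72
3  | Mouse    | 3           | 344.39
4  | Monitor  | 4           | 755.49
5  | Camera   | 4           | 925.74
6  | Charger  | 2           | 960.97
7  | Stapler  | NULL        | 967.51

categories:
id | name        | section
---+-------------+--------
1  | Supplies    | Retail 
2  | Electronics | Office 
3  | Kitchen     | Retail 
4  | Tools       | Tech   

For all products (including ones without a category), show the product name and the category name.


LEFT JOIN keeps every row from products (the left table); where category_id has no match in categories, the category columns become NULL. Walk through each product:
  - product 1 (Router): category_id=NULL, no match -> kept with NULL
  - product 2 (Notebook): category_id=3 -> matches Kitchen
  - product 3 (Mouse): category_id=3 -> matches Kitchen
  - product 4 (Monitor): category_id=4 -> matches Tools
  - product 5 (Camera): category_id=4 -> matches Tools
  - product 6 (Charger): category_id=2 -> matches Electronics
  - product 7 (Stapler): category_id=NULL, no match -> kept with NULL
All 7 rows appear; 2 have NULL category.

SQL:
SELECT a.name, b.name AS category
FROM products a
LEFT JOIN categories b ON a.category_id = b.id

Result:
name     | category   
---------+------------
Router   | NULL       
Notebook | Kitchen    
Mouse    | Kitchen    
Monitor  | Tools      
Camera   | Tools      
Charger  | Electronics
Stapler  | NULL       


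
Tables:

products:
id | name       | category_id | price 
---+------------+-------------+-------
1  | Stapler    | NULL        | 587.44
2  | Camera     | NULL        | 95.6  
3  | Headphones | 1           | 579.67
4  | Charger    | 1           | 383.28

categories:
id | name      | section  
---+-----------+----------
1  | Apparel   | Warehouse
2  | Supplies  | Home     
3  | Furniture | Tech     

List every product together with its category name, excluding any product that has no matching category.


INNER JOIN keeps only products rows whose category_id matches an id in categories. Walk through each product:
  - product 1 (Stapler): category_id=NULL, no match -> dropped
  - product 2 (Camera): category_id=NULL, no match -> dropped
  - product 3 (Headphones): category_id=1 -> matches Apparel
  - product 4 (Charger): category_id=1 -> matches Apparel
So 2 of 4 rows are dropped.

SQL:
SELECT a.name, b.name AS category
FROM products a
INNER JOIN categories b ON a.category_id = b.id

Result:
name       | category
-----------+---------
Headphones | Apparel 
Charger    | Apparel 


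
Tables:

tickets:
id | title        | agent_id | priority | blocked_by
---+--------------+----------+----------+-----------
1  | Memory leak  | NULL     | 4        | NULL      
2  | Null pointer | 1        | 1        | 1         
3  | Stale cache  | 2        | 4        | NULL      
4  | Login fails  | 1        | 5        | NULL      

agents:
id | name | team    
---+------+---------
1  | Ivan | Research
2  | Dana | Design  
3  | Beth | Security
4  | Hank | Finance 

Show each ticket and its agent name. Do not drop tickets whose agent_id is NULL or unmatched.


LEFT JOIN keeps every row from tickets (the left table); where agent_id has no match in agents, the agent columns become NULL. Walk through each ticket:
  - ticket 1 (Memory leak): agent_id=NULL, no match -> kept with NULL
  - ticket 2 (Null pointer): agent_id=1 -> matches Ivan
  - ticket 3 (Stale cache): agent_id=2 -> matches Dana
  - ticket 4 (Login fails): agent_id=1 -> matches Ivan
All 4 rows appear; 1 has NULL agent.

SQL:
SELECT a.title, b.name AS agent
FROM tickets a
LEFT JOIN agents b ON a.agent_id = b.id

Result:
title        | agent
-------------+------
Memory leak  | NULL 
Null pointer | Ivan 
Stale cache  | Dana 
Login fails  | Ivan 


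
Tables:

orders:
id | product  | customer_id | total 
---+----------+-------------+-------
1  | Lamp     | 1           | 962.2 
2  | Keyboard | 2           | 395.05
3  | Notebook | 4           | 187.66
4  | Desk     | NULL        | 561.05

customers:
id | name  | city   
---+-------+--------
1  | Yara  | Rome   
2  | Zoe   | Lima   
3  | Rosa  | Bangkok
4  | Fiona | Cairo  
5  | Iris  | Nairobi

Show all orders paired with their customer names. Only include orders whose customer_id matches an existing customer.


INNER JOIN keeps only orders rows whose customer_id matches an id in customers. Walk through each order:
  - order 1 (Lamp): customer_id=1 -> matches Yara
  - order 2 (Keyboard): customer_id=2 -> matches Zoe
  - order 3 (Notebook): customer_id=4 -> matches Fiona
  - order 4 (Desk): customer_id=NULL, no match -> dropped
So 1 of 4 rows is dropped.

SQL:
SELECT a.product, b.name AS customer
FROM orders a
INNER JOIN customers b ON a.customer_id = b.id

Result:
product  | customer
---------+---------
Lamp     | Yara    
Keyboard | Zoe     
Notebook | Fiona   


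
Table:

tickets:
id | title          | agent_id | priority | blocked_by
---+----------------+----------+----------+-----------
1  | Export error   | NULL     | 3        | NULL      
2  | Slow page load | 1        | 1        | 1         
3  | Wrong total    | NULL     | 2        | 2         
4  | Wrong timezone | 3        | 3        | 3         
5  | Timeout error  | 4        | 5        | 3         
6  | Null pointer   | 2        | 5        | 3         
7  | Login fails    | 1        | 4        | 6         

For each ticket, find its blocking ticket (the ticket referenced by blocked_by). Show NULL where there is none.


This is a self-join: tickets is joined to a second copy of itself, matching each row's blocked_by to another row's id. Use LEFT JOIN so rows with blocked_by=NULL are kept.
  - ticket 1 (Export error): blocked_by=NULL -> NULL
  - ticket 2 (Slow page load): blocked_by=1 -> Export error
  - ticket 3 (Wrong total): blocked_by=2 -> Slow page load
  - ticket 4 (Wrong timezone): blocked_by=3 -> Wrong total
  - ticket 5 (Timeout error): blocked_by=3 -> Wrong total
  - ticket 6 (Null pointer): blocked_by=3 -> Wrong total
  - ticket 7 (Login fails): blocked_by=6 -> Null pointer

SQL:
SELECT a.title AS item, b.title AS blocked_by
FROM tickets a
LEFT JOIN tickets b ON a.blocked_by = b.id

Result:
item           | blocked_by    
---------------+---------------
Export error   | NULL          
Slow page load | Export error  
Wrong total    | Slow page load
Wrong timezone | Wrong total   
Timeout error  | Wrong total   
Null pointer   | Wrong total   
Login fails    | Null pointer  


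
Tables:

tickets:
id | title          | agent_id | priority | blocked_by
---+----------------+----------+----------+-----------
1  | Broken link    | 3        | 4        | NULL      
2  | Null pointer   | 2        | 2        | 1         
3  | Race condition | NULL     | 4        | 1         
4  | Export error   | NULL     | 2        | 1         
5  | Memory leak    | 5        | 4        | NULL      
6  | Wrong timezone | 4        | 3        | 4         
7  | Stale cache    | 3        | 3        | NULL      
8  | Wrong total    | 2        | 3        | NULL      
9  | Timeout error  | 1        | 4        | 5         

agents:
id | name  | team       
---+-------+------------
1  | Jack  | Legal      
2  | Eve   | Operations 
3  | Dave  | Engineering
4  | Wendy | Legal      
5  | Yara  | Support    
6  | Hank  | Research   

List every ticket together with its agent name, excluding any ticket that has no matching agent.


INNER JOIN keeps only tickets rows whose agent_id matches an id in agents. Walk through each ticket:
  - ticket 1 (Broken link): agent_id=3 -> matches Dave
  - ticket 2 (Null pointer): agent_id=2 -> matches Eve
  - ticket 3 (Race condition): agent_id=NULL, no match -> dropped
  - ticket 4 (Export error): agent_id=NULL, no match -> dropped
  - ticket 5 (Memory leak): agent_id=5 -> matches Yara
  - ticket 6 (Wrong timezone): agent_id=4 -> matches Wendy
  - ticket 7 (Stale cache): agent_id=3 -> matches Dave
  - ticket 8 (Wrong total): agent_id=2 -> matches Eve
  - ticket 9 (Timeout error): agent_id=1 -> matches Jack
So 2 of 9 rows are dropped.

SQL:
SELECT a.title, b.name AS agent
FROM tickets a
INNER JOIN agents b ON a.agent_id = b.id

Result:
title          | agent
---------------+------
Broken link    | Dave 
Null pointer   | Eve  
Memory leak    | Yara 
Wrong timezone | Wendy
Stale cache    | Dave 
Wrong total    | Eve  
Timeout error  | Jack 


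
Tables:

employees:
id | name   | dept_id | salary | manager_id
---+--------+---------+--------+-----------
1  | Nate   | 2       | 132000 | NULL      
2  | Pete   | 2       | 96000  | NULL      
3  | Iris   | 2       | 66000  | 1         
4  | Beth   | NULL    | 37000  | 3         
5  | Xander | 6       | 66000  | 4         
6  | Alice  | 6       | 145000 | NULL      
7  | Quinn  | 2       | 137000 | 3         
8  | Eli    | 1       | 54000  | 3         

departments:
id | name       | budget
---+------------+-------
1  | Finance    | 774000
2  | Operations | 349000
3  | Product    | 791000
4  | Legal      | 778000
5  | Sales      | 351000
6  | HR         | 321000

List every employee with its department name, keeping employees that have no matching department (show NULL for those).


LEFT JOIN keeps every row from employees (the left table); where dept_id has no match in departments, the department columns become NULL. Walk through each employee:
  - employee 1 (Nate): dept_id=2 -> matches Operations
  - employee 2 (Pete): dept_id=2 -> matches Operations
  - employee 3 (Iris): dept_id=2 -> matches Operations
  - employee 4 (Beth): dept_id=NULL, no match -> kept with NULL
  - employee 5 (Xander): dept_id=6 -> matches HR
  - employee 6 (Alice): dept_id=6 -> matches HR
  - employee 7 (Quinn): dept_id=2 -> matches Operations
  - employee 8 (Eli): dept_id=1 -> matches Finance
All 8 rows appear; 1 has NULL department.

SQL:
SELECT a.name, b.name AS department
FROM employees a
LEFT JOIN departments b ON a.dept_id = b.id

Result:
name   | department
-------+-----------
Nate   | Operations
Pete   | Operations
Iris   | Operations
Beth   | NULL      
Xander | HR        
Alice  | HR        
Quinn  | Operations
Eli    | Finance   


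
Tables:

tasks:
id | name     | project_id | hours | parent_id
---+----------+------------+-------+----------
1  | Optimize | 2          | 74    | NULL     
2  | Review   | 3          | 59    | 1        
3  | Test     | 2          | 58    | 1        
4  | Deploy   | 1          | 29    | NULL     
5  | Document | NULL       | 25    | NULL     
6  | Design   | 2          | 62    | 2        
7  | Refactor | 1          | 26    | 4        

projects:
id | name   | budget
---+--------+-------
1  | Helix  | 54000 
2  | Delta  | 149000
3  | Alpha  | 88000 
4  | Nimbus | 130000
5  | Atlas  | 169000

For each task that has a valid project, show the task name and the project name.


INNER JOIN keeps only tasks rows whose project_id matches an id in projects. Walk through each task:
  - task 1 (Optimize): project_id=2 -> matches Delta
  - task 2 (Review): project_id=3 -> matches Alpha
  - task 3 (Test): project_id=2 -> matches Delta
  - task 4 (Deploy): project_id=1 -> matches Helix
  - task 5 (Document): project_id=NULL, no match -> dropped
  - task 6 (Design): project_id=2 -> matches Delta
  - task 7 (Refactor): project_id=1 -> matches Helix
So 1 of 7 rows is dropped.

SQL:
SELECT a.name, b.name AS project
FROM tasks a
INNER JOIN projects b ON a.project_id = b.id

Result:
name     | project
---------+--------
Optimize | Delta  
Review   | Alpha  
Test     | Delta  
Deploy   | Helix  
Design   | Delta  
Refactor | Helix  


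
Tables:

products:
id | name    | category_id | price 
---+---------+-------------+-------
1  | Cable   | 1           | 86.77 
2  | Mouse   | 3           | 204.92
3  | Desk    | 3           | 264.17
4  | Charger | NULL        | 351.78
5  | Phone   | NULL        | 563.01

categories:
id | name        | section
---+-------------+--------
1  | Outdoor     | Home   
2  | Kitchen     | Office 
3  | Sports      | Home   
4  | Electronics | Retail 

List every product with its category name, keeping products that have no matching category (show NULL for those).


LEFT JOIN keeps every row from products (the left table); where category_id has no match in categories, the category columns become NULL. Walk through each product:
  - product 1 (Cable): category_id=1 -> matches Outdoor
  - product 2 (Mouse): category_id=3 -> matches Sports
  - product 3 (Desk): category_id=3 -> matches Sports
  - product 4 (Charger): category_id=NULL, no match -> kept with NULL
  - product 5 (Phone): category_id=NULL, no match -> kept with NULL
All 5 rows appear; 2 have NULL category.

SQL:
SELECT a.name, b.name AS category
FROM products a
LEFT JOIN categories b ON a.category_id = b.id

Result:
name    | category
--------+---------
Cable   | Outdoor 
Mouse   | Sports  
Desk    | Sports  
Charger | NULL    
Phone   | NULL    


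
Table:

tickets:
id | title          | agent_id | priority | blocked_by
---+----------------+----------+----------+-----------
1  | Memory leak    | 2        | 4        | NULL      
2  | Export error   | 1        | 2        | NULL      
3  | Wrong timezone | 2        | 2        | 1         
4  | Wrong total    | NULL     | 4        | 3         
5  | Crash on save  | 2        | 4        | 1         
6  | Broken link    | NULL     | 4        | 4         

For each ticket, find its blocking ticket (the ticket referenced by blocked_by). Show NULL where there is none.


This is a self-join: tickets is joined to a second copy of itself, matching each row's blocked_by to another row's id. Use LEFT JOIN so rows with blocked_by=NULL are kept.
  - ticket 1 (Memory leak): blocked_by=NULL -> NULL
  - ticket 2 (Export error): blocked_by=NULL -> NULL
  - ticket 3 (Wrong timezone): blocked_by=1 -> Memory leak
  - ticket 4 (Wrong total): blocked_by=3 -> Wrong timezone
  - ticket 5 (Crash on save): blocked_by=1 -> Memory leak
  - ticket 6 (Broken link): blocked_by=4 -> Wrong total

SQL:
SELECT a.title AS item, b.title AS blocked_by
FROM tickets a
LEFT JOIN tickets b ON a.blocked_by = b.id

Result:
item           | blocked_by    
---------------+---------------
Memory leak    | NULL          
Export error   | NULL          
Wrong timezone | Memory leak   
Wrong total    | Wrong timezone
Crash on save  | Memory leak   
Broken link    | Wrong total   


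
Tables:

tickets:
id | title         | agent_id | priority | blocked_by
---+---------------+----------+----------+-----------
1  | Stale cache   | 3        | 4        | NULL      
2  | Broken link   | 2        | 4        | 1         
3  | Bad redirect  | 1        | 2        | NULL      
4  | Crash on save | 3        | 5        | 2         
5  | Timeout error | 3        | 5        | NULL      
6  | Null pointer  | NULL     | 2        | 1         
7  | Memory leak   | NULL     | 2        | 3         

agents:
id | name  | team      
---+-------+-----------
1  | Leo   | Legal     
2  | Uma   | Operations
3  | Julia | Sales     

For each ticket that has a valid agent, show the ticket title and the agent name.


INNER JOIN keeps only tickets rows whose agent_id matches an id in agents. Walk through each ticket:
  - ticket 1 (Stale cache): agent_id=3 -> matches Julia
  - ticket 2 (Broken link): agent_id=2 -> matches Uma
  - ticket 3 (Bad redirect): agent_id=1 -> matches Leo
  - ticket 4 (Crash on save): agent_id=3 -> matches Julia
  - ticket 5 (Timeout error): agent_id=3 -> matches Julia
  - ticket 6 (Null pointer): agent_id=NULL, no match -> dropped
  - ticket 7 (Memory leak): agent_id=NULL, no match -> dropped
So 2 of 7 rows are dropped.

SQL:
SELECT a.title, b.name AS agent
FROM tickets a
INNER JOIN agents b ON a.agent_id = b.id

Result:
title         | agent
--------------+------
Stale cache   | Julia
Broken link   | Uma  
Bad redirect  | Leo  
Crash on save | Julia
Timeout error | Julia


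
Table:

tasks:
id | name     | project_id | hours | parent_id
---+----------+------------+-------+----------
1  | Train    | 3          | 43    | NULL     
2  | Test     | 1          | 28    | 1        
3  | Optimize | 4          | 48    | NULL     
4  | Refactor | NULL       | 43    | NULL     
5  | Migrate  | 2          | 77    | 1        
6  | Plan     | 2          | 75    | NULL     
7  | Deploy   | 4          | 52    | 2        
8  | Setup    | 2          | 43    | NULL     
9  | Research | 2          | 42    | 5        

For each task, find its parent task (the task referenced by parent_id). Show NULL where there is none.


This is a self-join: tasks is joined to a second copy of itself, matching each row's parent_id to another row's id. Use LEFT JOIN so rows with parent_id=NULL are kept.
  - task 1 (Train): parent_id=NULL -> NULL
  - task 2 (Test): parent_id=1 -> Train
  - task 3 (Optimize): parent_id=NULL -> NULL
  - task 4 (Refactor): parent_id=NULL -> NULL
  - task 5 (Migrate): parent_id=1 -> Train
  - task 6 (Plan): parent_id=NULL -> NULL
  - task 7 (Deploy): parent_id=2 -> Test
  - task 8 (Setup): parent_id=NULL -> NULL
  - task 9 (Research): parent_id=5 -> Migrate

SQL:
SELECT a.name AS item, b.name AS parent
FROM tasks a
LEFT JOIN tasks b ON a.parent_id = b.id

Result:
item     | parent 
---------+--------
Train    | NULL   
Test     | Train  
Optimize | NULL   
Refactor | NULL   
Migrate  | Train  
Plan     | NULL   
Deploy   | Test   
Setup    | NULL   
Research | Migrate
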